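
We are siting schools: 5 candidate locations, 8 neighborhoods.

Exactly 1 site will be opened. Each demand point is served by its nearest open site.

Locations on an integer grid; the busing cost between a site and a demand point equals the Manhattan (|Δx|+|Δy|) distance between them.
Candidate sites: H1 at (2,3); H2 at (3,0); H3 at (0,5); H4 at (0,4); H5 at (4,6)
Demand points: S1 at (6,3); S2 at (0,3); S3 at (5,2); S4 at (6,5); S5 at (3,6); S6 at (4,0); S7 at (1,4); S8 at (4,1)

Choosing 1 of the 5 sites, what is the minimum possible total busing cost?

31

Open {H1}.
  S1→H1 4, S2→H1 2, S3→H1 4, S4→H1 6, S5→H1 4, S6→H1 5, S7→H1 2, S8→H1 4  ⇒ total 31.
Compare {H5}: total 37.
Compare {H2}: total 39.
No size-1 selection does better; minimum is 31.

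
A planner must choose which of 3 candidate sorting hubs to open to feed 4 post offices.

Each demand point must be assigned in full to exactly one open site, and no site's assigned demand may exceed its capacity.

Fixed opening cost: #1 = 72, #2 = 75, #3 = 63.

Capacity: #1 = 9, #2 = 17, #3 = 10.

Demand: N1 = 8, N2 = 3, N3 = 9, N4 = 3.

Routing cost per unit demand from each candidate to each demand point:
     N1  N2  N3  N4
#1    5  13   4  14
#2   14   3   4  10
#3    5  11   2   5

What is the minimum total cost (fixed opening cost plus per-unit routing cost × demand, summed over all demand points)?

253

Open {#2, #3}; cheapest assignment that respects the capacities:
  #2 (cap 17, load 15): N2, N3, N4 — cost 3×3 + 9×4 + 3×10 = 75
  #3 (cap 10, load 8): N1 — cost 8×5 = 40
  Shipping 115, fixed 138 → total 253.
  Any other capacity-feasible assignment to {#2, #3} ships for at least 115.
Compare {#1, #2}: its best feasible assignment gives total 262.
Compare {#1, #2, #3}: its best feasible assignment gives total 307.
Every other set of open sites that can feasibly serve all demand totals ≥ 262 even under its best assignment. Minimum: 253.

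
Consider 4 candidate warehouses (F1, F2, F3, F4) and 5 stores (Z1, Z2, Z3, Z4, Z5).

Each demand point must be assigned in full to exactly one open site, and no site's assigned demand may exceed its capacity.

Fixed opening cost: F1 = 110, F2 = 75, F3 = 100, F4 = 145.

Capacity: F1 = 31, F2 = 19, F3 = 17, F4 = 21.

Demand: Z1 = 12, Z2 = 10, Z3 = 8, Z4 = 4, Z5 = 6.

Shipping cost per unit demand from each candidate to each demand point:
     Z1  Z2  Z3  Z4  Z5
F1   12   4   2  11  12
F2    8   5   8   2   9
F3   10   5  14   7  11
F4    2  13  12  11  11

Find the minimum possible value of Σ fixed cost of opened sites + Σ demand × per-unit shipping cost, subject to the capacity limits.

417

Open {F1, F2}; cheapest assignment that respects the capacities:
  F1 (cap 31, load 24): Z2, Z3, Z5 — cost 10×4 + 8×2 + 6×12 = 128
  F2 (cap 19, load 16): Z1, Z4 — cost 12×8 + 4×2 = 104
  Shipping 232, fixed 185 → total 417.
  Any other capacity-feasible assignment to {F1, F2} ships for at least 232.
Compare {F1, F4}: its best feasible assignment gives total 445.
Compare {F1, F2, F4}: its best feasible assignment gives total 472.
Every other set of open sites that can feasibly serve all demand totals ≥ 445 even under its best assignment. Minimum: 417.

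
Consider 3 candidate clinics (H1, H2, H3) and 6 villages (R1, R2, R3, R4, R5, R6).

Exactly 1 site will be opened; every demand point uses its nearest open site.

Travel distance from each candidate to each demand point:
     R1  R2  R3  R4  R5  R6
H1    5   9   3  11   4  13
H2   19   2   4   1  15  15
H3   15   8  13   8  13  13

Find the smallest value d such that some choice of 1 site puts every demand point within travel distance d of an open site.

Open {H1}.
  Farthest demand point is R6 at travel distance 13 (to H1); all others are ≤ 13.
With {H3} the worst case is 15.
With {H2} the worst case is 19.
No size-1 selection achieves below 13.

13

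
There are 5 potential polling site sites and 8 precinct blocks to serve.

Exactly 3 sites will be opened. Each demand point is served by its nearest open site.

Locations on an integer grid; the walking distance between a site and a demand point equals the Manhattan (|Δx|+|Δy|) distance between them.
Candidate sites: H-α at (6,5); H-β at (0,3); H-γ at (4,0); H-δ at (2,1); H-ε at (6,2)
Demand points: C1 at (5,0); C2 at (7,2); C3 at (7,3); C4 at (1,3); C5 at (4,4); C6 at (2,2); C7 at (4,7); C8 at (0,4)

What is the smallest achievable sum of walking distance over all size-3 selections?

Open {H-α, H-β, H-ε}.
  C1→H-ε 3, C2→H-ε 1, C3→H-ε 2, C4→H-β 1, C5→H-α 3, C6→H-β 3, C7→H-α 4, C8→H-β 1  ⇒ total 18.
Compare {H-α, H-β, H-γ}: total 20.
Compare {H-β, H-γ, H-ε}: total 20.
No size-3 selection does better; minimum is 18.

18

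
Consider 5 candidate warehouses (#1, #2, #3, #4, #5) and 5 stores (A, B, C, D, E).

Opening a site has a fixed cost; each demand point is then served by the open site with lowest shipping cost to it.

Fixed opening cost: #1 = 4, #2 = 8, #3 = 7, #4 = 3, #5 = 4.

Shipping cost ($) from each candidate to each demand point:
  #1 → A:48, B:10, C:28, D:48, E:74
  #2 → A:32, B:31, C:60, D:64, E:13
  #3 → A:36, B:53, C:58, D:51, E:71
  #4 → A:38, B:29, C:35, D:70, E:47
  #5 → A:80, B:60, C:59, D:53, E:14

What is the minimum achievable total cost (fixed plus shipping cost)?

143

Open {#1, #2}: assign each demand point to its cheapest open site.
  A→#2 32, B→#1 10, C→#1 28, D→#1 48, E→#2 13
  shipping cost 131, fixed 12 → total 143.
Compare {#1, #2, #4}: shipping cost 131 + fixed 15 = 146.
Compare {#1, #2, #5}: shipping cost 131 + fixed 16 = 147.
Compare {#1, #4, #5}: shipping cost 138 + fixed 11 = 149.
All other subsets cost ≥ 146. Minimum total cost: 143.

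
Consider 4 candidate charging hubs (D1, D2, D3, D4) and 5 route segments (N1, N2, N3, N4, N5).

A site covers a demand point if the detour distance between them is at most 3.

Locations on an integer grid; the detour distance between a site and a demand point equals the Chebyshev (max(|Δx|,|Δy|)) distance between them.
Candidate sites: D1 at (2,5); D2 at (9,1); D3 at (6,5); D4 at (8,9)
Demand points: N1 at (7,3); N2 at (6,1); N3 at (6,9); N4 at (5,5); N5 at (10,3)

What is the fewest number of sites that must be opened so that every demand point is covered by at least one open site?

3

Coverage sets (demand points within 3 of each site):
  D1: {N4}
  D2: {N1, N2, N5}
  D3: {N1, N4}
  D4: {N3}
No 2 sites suffice: every size-2 union leaves at least one demand point uncovered.
But {D1, D2, D4} covers everything, so the minimum is 3.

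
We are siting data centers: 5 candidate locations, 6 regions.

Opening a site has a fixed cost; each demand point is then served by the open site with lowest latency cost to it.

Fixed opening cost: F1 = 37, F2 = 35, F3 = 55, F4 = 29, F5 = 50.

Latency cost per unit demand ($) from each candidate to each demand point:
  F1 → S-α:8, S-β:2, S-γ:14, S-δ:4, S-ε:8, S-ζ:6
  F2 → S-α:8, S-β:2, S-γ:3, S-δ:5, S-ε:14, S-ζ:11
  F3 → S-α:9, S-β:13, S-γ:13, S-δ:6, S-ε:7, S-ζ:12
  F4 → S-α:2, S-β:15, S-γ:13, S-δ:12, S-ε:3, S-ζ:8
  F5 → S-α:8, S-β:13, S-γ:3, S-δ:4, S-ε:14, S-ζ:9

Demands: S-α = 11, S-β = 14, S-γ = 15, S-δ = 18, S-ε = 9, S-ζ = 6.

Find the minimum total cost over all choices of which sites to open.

324

Open {F2, F4}: assign each demand point to its cheapest open site.
  S-α→F4 11×2=22, S-β→F2 14×2=28, S-γ→F2 15×3=45, S-δ→F2 18×5=90, S-ε→F4 9×3=27, S-ζ→F4 6×8=48
  latency cost 260, fixed 64 → total 324.
Compare {F1, F2, F4}: latency cost 230 + fixed 101 = 331.
Compare {F1, F4, F5}: latency cost 230 + fixed 116 = 346.
Compare {F2, F4, F5}: latency cost 242 + fixed 114 = 356.
All other subsets cost ≥ 331. Minimum total cost: 324.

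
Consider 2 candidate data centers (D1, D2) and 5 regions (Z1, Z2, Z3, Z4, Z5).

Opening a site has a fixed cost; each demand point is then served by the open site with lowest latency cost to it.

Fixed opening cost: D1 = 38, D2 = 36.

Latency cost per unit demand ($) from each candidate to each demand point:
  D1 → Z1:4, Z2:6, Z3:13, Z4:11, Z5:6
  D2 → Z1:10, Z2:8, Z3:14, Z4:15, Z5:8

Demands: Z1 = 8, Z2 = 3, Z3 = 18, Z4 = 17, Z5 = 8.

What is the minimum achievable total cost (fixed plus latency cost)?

557

Open {D1}: assign each demand point to its cheapest open site.
  Z1→D1 8×4=32, Z2→D1 3×6=18, Z3→D1 18×13=234, Z4→D1 17×11=187, Z5→D1 8×6=48
  latency cost 519, fixed 38 → total 557.
Compare {D1, D2}: latency cost 519 + fixed 74 = 593.
Compare {D2}: latency cost 675 + fixed 36 = 711.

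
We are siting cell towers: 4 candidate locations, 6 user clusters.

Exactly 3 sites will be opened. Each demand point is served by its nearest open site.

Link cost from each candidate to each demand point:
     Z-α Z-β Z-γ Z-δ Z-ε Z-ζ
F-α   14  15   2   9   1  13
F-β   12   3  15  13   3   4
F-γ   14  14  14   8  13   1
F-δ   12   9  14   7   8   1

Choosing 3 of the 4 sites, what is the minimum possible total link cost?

Open {F-α, F-β, F-δ}.
  Z-α→F-β 12, Z-β→F-β 3, Z-γ→F-α 2, Z-δ→F-δ 7, Z-ε→F-α 1, Z-ζ→F-δ 1  ⇒ total 26.
Compare {F-α, F-β, F-γ}: total 27.
Compare {F-α, F-γ, F-δ}: total 32.
No size-3 selection does better; minimum is 26.

26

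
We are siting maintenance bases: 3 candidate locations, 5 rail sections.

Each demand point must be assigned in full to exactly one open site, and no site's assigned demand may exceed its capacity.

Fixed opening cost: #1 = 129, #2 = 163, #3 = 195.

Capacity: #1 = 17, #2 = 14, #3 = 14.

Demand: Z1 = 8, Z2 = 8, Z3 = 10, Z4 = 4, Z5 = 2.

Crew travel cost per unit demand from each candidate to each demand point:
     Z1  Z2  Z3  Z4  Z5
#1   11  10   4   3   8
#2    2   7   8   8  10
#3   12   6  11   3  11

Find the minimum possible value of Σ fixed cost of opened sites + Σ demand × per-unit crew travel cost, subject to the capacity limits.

Open {#1, #2, #3}; cheapest assignment that respects the capacities:
  #1 (cap 17, load 16): Z3, Z4, Z5 — cost 10×4 + 4×3 + 2×8 = 68
  #2 (cap 14, load 8): Z1 — cost 8×2 = 16
  #3 (cap 14, load 8): Z2 — cost 8×6 = 48
  Shipping 132, fixed 487 → total 619.
  Any other capacity-feasible assignment to {#1, #2, #3} ships for at least 132.
Total demand is 32 and no other set of sites has combined capacity ≥ 32, so {#1, #2, #3} is the only feasible choice of open sites. Minimum: 619.

619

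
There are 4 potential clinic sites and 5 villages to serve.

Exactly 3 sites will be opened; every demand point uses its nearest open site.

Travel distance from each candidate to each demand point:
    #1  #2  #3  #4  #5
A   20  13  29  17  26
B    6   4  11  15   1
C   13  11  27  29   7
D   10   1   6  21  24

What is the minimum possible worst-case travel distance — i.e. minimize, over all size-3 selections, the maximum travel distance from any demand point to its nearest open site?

15

Open {A, B, C}.
  Farthest demand point is #4 at travel distance 15 (to B); all others are ≤ 15.
With {A, B, D} the worst case is 15.
With {B, C, D} the worst case is 15.
No size-3 selection achieves below 15.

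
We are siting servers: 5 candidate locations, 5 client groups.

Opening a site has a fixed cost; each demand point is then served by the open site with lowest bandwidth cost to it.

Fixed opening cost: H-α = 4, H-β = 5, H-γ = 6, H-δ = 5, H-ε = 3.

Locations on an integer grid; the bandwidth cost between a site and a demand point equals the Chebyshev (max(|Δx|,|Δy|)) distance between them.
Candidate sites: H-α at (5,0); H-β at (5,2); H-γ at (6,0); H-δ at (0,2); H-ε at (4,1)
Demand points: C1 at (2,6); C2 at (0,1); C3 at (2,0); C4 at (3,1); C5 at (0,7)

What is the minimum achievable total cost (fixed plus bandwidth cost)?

Open {H-δ}: assign each demand point to its cheapest open site.
  C1→H-δ 4, C2→H-δ 1, C3→H-δ 2, C4→H-δ 3, C5→H-δ 5
  bandwidth cost 15, fixed 5 → total 20.
Compare {H-ε}: bandwidth cost 18 + fixed 3 = 21.
Compare {H-δ, H-ε}: bandwidth cost 13 + fixed 8 = 21.
Compare {H-α, H-δ}: bandwidth cost 14 + fixed 9 = 23.
All other subsets cost ≥ 21. Minimum total cost: 20.

20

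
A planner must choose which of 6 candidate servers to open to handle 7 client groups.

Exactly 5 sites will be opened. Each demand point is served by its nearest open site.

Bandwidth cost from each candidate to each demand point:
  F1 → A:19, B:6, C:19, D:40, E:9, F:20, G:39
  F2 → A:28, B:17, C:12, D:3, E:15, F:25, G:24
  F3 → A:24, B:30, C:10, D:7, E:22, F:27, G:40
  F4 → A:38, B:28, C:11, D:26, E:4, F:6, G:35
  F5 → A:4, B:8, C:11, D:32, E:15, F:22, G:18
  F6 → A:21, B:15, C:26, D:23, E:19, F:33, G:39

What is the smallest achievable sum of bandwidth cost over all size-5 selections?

Open {F1, F2, F3, F4, F5}.
  A→F5 4, B→F1 6, C→F3 10, D→F2 3, E→F4 4, F→F4 6, G→F5 18  ⇒ total 51.
Compare {F1, F2, F4, F5, F6}: total 52.
Compare {F2, F3, F4, F5, F6}: total 53.
No size-5 selection does better; minimum is 51.

51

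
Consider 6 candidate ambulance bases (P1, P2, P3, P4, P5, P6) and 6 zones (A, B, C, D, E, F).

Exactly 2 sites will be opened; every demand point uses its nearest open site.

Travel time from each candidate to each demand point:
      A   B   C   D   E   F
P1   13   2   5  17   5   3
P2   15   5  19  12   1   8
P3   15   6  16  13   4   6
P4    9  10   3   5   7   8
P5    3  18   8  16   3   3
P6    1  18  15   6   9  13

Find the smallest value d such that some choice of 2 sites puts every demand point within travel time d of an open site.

6

Open {P1, P6}.
  Farthest demand point is D at travel time 6 (to P6); all others are ≤ 6.
With {P1, P4} the worst case is 9.
With {P2, P4} the worst case is 9.
No size-2 selection achieves below 6.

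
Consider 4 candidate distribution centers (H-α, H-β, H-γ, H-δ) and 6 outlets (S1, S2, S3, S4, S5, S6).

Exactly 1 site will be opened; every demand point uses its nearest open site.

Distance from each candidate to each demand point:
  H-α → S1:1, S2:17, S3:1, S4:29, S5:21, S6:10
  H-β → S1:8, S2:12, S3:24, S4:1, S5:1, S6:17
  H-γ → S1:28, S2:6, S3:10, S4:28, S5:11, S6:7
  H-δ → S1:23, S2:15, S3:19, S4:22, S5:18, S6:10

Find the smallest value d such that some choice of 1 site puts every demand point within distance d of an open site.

Open {H-δ}.
  Farthest demand point is S1 at distance 23 (to H-δ); all others are ≤ 23.
With {H-β} the worst case is 24.
With {H-γ} the worst case is 28.
No size-1 selection achieves below 23.

23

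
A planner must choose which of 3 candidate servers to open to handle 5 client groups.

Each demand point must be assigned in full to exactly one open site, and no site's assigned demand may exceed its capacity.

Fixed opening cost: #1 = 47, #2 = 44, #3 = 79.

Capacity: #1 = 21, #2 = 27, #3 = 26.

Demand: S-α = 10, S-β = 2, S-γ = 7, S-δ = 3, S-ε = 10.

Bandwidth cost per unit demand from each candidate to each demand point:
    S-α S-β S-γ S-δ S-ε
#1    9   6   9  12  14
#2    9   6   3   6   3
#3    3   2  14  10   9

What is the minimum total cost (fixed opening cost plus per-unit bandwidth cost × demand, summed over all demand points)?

226

Open {#2, #3}; cheapest assignment that respects the capacities:
  #2 (cap 27, load 20): S-γ, S-δ, S-ε — cost 7×3 + 3×6 + 10×3 = 69
  #3 (cap 26, load 12): S-α, S-β — cost 10×3 + 2×2 = 34
  Shipping 103, fixed 123 → total 226.
  Any other capacity-feasible assignment to {#2, #3} ships for at least 103.
Compare {#1, #2}: its best feasible assignment gives total 262.
Compare {#1, #2, #3}: its best feasible assignment gives total 273.
Every other set of open sites that can feasibly serve all demand totals ≥ 262 even under its best assignment. Minimum: 226.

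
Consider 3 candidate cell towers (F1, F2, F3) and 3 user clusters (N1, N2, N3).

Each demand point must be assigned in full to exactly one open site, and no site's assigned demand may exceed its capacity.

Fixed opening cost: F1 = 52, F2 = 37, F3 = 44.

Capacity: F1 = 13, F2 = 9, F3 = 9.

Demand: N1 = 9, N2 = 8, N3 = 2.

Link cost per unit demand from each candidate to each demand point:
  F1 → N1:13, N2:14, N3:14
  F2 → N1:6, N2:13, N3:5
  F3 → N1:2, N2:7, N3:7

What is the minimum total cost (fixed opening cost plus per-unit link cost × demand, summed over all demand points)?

Open {F1, F3}; cheapest assignment that respects the capacities:
  F1 (cap 13, load 10): N2, N3 — cost 8×14 + 2×14 = 140
  F3 (cap 9, load 9): N1 — cost 9×2 = 18
  Shipping 158, fixed 96 → total 254.
  Any other capacity-feasible assignment to {F1, F3} ships for at least 158.
Compare {F1, F2, F3}: its best feasible assignment gives total 271.
Compare {F1, F2}: its best feasible assignment gives total 283.
Every other set of open sites that can feasibly serve all demand totals ≥ 271 even under its best assignment. Minimum: 254.

254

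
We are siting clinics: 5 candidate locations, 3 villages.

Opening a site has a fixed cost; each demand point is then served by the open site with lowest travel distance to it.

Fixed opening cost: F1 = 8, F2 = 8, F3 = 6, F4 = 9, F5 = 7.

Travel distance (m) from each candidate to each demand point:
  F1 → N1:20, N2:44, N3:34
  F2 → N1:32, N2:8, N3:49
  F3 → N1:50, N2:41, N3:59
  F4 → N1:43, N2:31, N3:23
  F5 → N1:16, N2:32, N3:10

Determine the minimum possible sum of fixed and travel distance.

49

Open {F2, F5}: assign each demand point to its cheapest open site.
  N1→F5 16, N2→F2 8, N3→F5 10
  travel distance 34, fixed 15 → total 49.
Compare {F2, F3, F5}: travel distance 34 + fixed 21 = 55.
Compare {F1, F2, F5}: travel distance 34 + fixed 23 = 57.
Compare {F2, F4, F5}: travel distance 34 + fixed 24 = 58.
All other subsets cost ≥ 55. Minimum total cost: 49.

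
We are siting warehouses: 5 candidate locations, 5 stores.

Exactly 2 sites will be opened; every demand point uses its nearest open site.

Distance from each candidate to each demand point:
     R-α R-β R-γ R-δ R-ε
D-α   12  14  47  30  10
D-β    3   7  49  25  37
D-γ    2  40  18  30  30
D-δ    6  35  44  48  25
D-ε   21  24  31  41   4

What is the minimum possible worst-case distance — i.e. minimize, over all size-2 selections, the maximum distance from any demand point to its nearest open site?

Open {D-α, D-γ}.
  Farthest demand point is R-δ at distance 30 (to D-α); all others are ≤ 30.
With {D-β, D-γ} the worst case is 30.
With {D-γ, D-ε} the worst case is 30.
No size-2 selection achieves below 30.

30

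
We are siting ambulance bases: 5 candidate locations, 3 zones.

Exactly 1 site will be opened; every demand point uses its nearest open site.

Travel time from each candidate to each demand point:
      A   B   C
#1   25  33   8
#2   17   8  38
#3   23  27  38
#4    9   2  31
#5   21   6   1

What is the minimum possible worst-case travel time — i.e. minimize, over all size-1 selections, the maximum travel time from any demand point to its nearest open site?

21

Open {#5}.
  Farthest demand point is A at travel time 21 (to #5); all others are ≤ 21.
With {#4} the worst case is 31.
With {#1} the worst case is 33.
No size-1 selection achieves below 21.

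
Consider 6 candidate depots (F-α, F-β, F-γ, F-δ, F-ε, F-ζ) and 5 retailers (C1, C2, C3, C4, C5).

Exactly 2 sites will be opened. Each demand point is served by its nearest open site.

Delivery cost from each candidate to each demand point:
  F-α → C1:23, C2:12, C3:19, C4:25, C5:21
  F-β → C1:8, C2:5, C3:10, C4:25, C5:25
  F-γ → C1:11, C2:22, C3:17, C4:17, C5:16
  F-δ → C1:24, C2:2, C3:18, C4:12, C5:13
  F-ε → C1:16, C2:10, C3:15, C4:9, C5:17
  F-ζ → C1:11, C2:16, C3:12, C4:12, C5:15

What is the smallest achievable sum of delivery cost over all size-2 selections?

Open {F-β, F-δ}.
  C1→F-β 8, C2→F-δ 2, C3→F-β 10, C4→F-δ 12, C5→F-δ 13  ⇒ total 45.
Compare {F-β, F-ε}: total 49.
Compare {F-β, F-ζ}: total 50.
No size-2 selection does better; minimum is 45.

45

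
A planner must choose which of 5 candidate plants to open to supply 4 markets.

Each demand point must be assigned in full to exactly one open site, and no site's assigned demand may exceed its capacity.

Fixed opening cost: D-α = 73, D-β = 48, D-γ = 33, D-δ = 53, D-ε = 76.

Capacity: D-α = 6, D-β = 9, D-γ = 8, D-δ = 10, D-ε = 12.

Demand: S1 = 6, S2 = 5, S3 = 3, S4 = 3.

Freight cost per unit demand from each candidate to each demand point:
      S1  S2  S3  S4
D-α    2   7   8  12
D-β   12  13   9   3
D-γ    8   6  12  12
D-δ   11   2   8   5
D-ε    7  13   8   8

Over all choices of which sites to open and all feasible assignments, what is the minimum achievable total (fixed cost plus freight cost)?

216

Open {D-β, D-δ}; cheapest assignment that respects the capacities:
  D-β (cap 9, load 9): S1, S4 — cost 6×12 + 3×3 = 81
  D-δ (cap 10, load 8): S2, S3 — cost 5×2 + 3×8 = 34
  Shipping 115, fixed 101 → total 216.
  Any other capacity-feasible assignment to {D-β, D-δ} ships for at least 115.
Compare {D-δ, D-ε}: its best feasible assignment gives total 220.
Compare {D-β, D-γ, D-δ}: its best feasible assignment gives total 225.
Every other set of open sites that can feasibly serve all demand totals ≥ 220 even under its best assignment. Minimum: 216.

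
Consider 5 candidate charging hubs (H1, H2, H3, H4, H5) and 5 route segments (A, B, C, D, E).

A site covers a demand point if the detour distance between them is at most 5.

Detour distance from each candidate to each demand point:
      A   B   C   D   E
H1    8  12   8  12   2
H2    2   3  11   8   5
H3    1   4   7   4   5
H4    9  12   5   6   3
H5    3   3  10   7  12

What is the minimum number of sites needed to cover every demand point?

Coverage sets (demand points within 5 of each site):
  H1: {E}
  H2: {A, B, E}
  H3: {A, B, D, E}
  H4: {C, E}
  H5: {A, B}
No single site covers all 5 demand points.
But {H3, H4} covers everything, so the minimum is 2.

2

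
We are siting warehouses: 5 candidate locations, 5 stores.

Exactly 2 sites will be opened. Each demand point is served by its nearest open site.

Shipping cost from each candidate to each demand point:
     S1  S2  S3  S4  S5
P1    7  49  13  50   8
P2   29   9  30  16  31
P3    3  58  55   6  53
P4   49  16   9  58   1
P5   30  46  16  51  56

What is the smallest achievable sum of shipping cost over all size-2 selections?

35

Open {P3, P4}.
  S1→P3 3, S2→P4 16, S3→P4 9, S4→P3 6, S5→P4 1  ⇒ total 35.
Compare {P1, P2}: total 53.
Compare {P2, P4}: total 64.
No size-2 selection does better; minimum is 35.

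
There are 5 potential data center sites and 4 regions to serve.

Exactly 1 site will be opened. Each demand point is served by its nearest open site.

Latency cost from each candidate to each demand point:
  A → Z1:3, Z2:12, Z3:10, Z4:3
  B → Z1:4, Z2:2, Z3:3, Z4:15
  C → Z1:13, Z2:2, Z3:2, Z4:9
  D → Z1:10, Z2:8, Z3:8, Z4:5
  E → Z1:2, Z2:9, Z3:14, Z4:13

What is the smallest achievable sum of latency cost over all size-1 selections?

24

Open {B}.
  Z1→B 4, Z2→B 2, Z3→B 3, Z4→B 15  ⇒ total 24.
Compare {C}: total 26.
Compare {A}: total 28.
No size-1 selection does better; minimum is 24.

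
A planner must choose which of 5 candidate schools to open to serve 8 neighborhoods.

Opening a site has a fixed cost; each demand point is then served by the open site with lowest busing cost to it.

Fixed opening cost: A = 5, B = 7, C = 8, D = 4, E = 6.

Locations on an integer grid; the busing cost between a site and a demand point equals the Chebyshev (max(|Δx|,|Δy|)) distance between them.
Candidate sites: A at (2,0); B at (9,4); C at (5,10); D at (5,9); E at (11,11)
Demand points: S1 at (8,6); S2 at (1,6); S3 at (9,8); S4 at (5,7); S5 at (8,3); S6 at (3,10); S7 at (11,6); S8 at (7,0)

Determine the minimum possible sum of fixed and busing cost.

Open {B, D}: assign each demand point to its cheapest open site.
  S1→B 2, S2→D 4, S3→B 4, S4→D 2, S5→B 1, S6→D 2, S7→B 2, S8→B 4
  busing cost 21, fixed 11 → total 32.
Compare {B, C}: busing cost 22 + fixed 15 = 37.
Compare {A, B, D}: busing cost 21 + fixed 16 = 37.
Compare {B, D, E}: busing cost 20 + fixed 17 = 37.
All other subsets cost ≥ 37. Minimum total cost: 32.

32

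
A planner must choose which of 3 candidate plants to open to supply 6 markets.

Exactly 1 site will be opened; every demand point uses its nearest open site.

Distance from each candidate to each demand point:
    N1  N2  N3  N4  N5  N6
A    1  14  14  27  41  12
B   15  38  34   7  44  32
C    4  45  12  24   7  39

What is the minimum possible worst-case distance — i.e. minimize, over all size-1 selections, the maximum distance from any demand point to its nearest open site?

Open {A}.
  Farthest demand point is N5 at distance 41 (to A); all others are ≤ 41.
With {B} the worst case is 44.
With {C} the worst case is 45.
No size-1 selection achieves below 41.

41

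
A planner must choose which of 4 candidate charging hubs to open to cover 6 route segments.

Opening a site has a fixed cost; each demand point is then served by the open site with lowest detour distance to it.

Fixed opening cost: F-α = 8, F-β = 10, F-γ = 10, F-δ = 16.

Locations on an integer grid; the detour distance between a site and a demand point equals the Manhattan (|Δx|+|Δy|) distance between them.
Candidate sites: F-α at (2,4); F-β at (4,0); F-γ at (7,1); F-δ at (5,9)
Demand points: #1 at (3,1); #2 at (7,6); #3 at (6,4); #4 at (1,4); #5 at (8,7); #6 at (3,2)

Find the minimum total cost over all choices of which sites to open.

36

Open {F-α}: assign each demand point to its cheapest open site.
  #1→F-α 4, #2→F-α 7, #3→F-α 4, #4→F-α 1, #5→F-α 9, #6→F-α 3
  detour distance 28, fixed 8 → total 36.
Compare {F-α, F-γ}: detour distance 24 + fixed 18 = 42.
Compare {F-γ}: detour distance 34 + fixed 10 = 44.
Compare {F-α, F-β}: detour distance 26 + fixed 18 = 44.
All other subsets cost ≥ 42. Minimum total cost: 36.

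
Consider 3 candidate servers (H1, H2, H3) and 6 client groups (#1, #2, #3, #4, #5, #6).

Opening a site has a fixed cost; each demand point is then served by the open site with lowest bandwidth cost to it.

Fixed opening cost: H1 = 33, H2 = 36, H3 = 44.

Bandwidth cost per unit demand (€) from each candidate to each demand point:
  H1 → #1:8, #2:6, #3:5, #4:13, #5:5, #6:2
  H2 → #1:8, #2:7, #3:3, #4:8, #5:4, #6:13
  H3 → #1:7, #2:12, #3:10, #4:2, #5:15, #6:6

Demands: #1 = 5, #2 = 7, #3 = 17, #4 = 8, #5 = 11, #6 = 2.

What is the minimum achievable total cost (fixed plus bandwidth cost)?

287

Open {H2, H3}: assign each demand point to its cheapest open site.
  #1→H3 5×7=35, #2→H2 7×7=49, #3→H2 17×3=51, #4→H3 8×2=16, #5→H2 11×4=44, #6→H3 2×6=12
  bandwidth cost 207, fixed 80 → total 287.
Compare {H1, H2, H3}: bandwidth cost 192 + fixed 113 = 305.
Compare {H2}: bandwidth cost 274 + fixed 36 = 310.
Compare {H1, H2}: bandwidth cost 245 + fixed 69 = 314.
All other subsets cost ≥ 305. Minimum total cost: 287.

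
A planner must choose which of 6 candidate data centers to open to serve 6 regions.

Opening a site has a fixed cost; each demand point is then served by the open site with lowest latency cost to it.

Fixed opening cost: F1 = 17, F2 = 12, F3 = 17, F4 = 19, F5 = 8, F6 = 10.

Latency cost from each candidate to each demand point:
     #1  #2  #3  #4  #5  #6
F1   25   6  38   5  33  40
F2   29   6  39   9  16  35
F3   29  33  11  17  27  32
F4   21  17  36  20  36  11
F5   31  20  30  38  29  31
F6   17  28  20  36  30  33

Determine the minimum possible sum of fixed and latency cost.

Open {F2, F4, F6}: assign each demand point to its cheapest open site.
  #1→F6 17, #2→F2 6, #3→F6 20, #4→F2 9, #5→F2 16, #6→F4 11
  latency cost 79, fixed 41 → total 120.
Compare {F2, F3, F4}: latency cost 74 + fixed 48 = 122.
Compare {F2, F6}: latency cost 101 + fixed 22 = 123.
Compare {F2, F3, F4, F6}: latency cost 70 + fixed 58 = 128.
All other subsets cost ≥ 122. Minimum total cost: 120.

120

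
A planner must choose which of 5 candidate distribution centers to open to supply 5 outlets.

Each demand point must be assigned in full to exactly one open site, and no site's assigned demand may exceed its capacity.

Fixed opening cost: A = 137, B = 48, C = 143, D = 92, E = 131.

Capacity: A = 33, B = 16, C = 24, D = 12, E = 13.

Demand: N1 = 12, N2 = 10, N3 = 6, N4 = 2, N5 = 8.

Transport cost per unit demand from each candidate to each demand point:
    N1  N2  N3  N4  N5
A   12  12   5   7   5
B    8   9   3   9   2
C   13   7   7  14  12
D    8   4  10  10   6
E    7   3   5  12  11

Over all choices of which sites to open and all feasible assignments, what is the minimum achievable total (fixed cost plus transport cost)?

Open {B, D, E}; cheapest assignment that respects the capacities:
  B (cap 16, load 16): N3, N4, N5 — cost 6×3 + 2×9 + 8×2 = 52
  D (cap 12, load 10): N2 — cost 10×4 = 40
  E (cap 13, load 12): N1 — cost 12×7 = 84
  Shipping 176, fixed 271 → total 447.
  Any other capacity-feasible assignment to {B, D, E} ships for at least 176.
Compare {B, C}: its best feasible assignment gives total 469.
Compare {A, B}: its best feasible assignment gives total 485.
Every other set of open sites that can feasibly serve all demand totals ≥ 469 even under its best assignment. Minimum: 447.

447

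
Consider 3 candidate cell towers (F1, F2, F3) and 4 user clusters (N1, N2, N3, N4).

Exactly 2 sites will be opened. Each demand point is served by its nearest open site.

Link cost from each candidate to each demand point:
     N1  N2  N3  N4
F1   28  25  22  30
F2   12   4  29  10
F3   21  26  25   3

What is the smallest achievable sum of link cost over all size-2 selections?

44

Open {F2, F3}.
  N1→F2 12, N2→F2 4, N3→F3 25, N4→F3 3  ⇒ total 44.
Compare {F1, F2}: total 48.
Compare {F1, F3}: total 71.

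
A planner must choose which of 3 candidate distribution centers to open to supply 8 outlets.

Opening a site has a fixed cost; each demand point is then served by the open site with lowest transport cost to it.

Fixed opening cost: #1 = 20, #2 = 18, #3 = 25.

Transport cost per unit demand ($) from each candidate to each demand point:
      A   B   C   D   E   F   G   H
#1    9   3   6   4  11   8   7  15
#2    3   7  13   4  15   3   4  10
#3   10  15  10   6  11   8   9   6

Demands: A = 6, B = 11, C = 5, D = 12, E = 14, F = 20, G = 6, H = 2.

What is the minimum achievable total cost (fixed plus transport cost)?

425

Open {#1, #2}: assign each demand point to its cheapest open site.
  A→#2 6×3=18, B→#1 11×3=33, C→#1 5×6=30, D→#1 12×4=48, E→#1 14×11=154, F→#2 20×3=60, G→#2 6×4=24, H→#2 2×10=20
  transport cost 387, fixed 38 → total 425.
Compare {#1, #2, #3}: transport cost 379 + fixed 63 = 442.
Compare {#2, #3}: transport cost 443 + fixed 43 = 486.
Compare {#2}: transport cost 522 + fixed 18 = 540.
All other subsets cost ≥ 442. Minimum total cost: 425.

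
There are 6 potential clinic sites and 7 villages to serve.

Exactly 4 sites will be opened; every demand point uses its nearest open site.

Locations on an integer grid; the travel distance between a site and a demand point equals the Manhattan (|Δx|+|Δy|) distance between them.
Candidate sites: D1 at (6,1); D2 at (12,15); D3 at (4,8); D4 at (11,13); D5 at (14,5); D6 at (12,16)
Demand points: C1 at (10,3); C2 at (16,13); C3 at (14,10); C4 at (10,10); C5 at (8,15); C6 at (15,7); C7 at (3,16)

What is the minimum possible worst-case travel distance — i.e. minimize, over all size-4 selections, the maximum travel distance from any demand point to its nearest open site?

Open {D1, D2, D3, D5}.
  Farthest demand point is C7 at travel distance 9 (to D3); all others are ≤ 9.
With {D1, D2, D5, D6} the worst case is 9.
With {D1, D3, D4, D5} the worst case is 9.
No size-4 selection achieves below 9.

9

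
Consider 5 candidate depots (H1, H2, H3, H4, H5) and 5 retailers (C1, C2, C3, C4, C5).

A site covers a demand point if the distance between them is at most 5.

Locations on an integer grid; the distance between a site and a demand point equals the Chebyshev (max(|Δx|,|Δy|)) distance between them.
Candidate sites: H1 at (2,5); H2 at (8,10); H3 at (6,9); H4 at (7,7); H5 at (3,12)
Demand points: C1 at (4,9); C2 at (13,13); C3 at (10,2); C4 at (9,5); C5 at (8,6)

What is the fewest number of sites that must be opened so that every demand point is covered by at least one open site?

2

Coverage sets (demand points within 5 of each site):
  H1: {C1}
  H2: {C1, C2, C4, C5}
  H3: {C1, C4, C5}
  H4: {C1, C3, C4, C5}
  H5: {C1}
No single site covers all 5 demand points.
But {H2, H4} covers everything, so the minimum is 2.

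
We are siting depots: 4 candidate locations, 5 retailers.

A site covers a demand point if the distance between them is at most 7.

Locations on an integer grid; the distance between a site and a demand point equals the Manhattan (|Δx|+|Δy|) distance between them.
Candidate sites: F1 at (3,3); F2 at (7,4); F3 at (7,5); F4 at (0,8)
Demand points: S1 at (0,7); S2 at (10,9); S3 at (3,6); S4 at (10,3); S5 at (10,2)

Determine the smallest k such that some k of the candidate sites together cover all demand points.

2

Coverage sets (demand points within 7 of each site):
  F1: {S1, S3, S4}
  F2: {S3, S4, S5}
  F3: {S2, S3, S4, S5}
  F4: {S1, S3}
No single site covers all 5 demand points.
But {F1, F3} covers everything, so the minimum is 2.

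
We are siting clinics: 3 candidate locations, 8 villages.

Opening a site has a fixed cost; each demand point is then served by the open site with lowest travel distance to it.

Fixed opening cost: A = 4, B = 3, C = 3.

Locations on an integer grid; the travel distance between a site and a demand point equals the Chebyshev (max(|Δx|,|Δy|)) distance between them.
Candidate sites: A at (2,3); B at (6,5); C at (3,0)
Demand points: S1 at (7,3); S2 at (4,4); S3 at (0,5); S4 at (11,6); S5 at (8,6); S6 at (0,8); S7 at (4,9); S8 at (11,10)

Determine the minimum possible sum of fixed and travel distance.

34

Open {A, B}: assign each demand point to its cheapest open site.
  S1→B 2, S2→A 2, S3→A 2, S4→B 5, S5→B 2, S6→A 5, S7→B 4, S8→B 5
  travel distance 27, fixed 7 → total 34.
Compare {B}: travel distance 32 + fixed 3 = 35.
Compare {B, C}: travel distance 31 + fixed 6 = 37.
Compare {A, B, C}: travel distance 27 + fixed 10 = 37.
All other subsets cost ≥ 35. Minimum total cost: 34.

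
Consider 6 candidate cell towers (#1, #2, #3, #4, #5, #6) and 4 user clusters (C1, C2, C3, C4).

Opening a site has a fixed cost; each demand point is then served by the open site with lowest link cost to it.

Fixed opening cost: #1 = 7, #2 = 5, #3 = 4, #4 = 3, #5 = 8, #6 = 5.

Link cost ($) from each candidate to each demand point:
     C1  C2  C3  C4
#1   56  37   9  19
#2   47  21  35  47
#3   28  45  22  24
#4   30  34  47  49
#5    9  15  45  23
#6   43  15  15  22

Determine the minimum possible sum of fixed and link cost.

67

Open {#1, #5}: assign each demand point to its cheapest open site.
  C1→#5 9, C2→#5 15, C3→#1 9, C4→#1 19
  link cost 52, fixed 15 → total 67.
Compare {#1, #4, #5}: link cost 52 + fixed 18 = 70.
Compare {#1, #3, #5}: link cost 52 + fixed 19 = 71.
Compare {#1, #2, #5}: link cost 52 + fixed 20 = 72.
All other subsets cost ≥ 70. Minimum total cost: 67.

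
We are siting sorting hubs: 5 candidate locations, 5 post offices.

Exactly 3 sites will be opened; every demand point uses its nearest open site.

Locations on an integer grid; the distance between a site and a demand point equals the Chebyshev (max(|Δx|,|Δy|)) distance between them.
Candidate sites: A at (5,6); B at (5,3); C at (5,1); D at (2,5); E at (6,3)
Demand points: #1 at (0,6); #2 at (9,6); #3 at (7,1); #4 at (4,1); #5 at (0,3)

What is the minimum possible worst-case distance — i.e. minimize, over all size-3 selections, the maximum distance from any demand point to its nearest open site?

3

Open {A, D, E}.
  Farthest demand point is #2 at distance 3 (to E); all others are ≤ 3.
With {B, D, E} the worst case is 3.
With {C, D, E} the worst case is 3.
No size-3 selection achieves below 3.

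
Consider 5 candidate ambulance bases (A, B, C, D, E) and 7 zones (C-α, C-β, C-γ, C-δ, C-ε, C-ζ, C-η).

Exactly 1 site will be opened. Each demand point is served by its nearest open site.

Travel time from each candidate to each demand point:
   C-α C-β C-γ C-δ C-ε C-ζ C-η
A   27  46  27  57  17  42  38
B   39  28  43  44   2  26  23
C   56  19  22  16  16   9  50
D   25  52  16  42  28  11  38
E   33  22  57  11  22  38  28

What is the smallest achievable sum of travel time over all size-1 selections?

188

Open {C}.
  C-α→C 56, C-β→C 19, C-γ→C 22, C-δ→C 16, C-ε→C 16, C-ζ→C 9, C-η→C 50  ⇒ total 188.
Compare {B}: total 205.
Compare {E}: total 211.
No size-1 selection does better; minimum is 188.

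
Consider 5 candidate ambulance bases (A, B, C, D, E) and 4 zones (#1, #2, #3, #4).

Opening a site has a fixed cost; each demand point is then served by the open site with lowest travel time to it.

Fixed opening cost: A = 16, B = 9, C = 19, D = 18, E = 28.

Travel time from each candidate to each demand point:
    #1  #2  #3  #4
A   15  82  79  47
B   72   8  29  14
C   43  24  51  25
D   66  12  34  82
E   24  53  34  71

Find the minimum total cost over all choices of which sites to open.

91

Open {A, B}: assign each demand point to its cheapest open site.
  #1→A 15, #2→B 8, #3→B 29, #4→B 14
  travel time 66, fixed 25 → total 91.
Compare {A, B, D}: travel time 66 + fixed 43 = 109.
Compare {A, B, C}: travel time 66 + fixed 44 = 110.
Compare {B, E}: travel time 75 + fixed 37 = 112.
All other subsets cost ≥ 109. Minimum total cost: 91.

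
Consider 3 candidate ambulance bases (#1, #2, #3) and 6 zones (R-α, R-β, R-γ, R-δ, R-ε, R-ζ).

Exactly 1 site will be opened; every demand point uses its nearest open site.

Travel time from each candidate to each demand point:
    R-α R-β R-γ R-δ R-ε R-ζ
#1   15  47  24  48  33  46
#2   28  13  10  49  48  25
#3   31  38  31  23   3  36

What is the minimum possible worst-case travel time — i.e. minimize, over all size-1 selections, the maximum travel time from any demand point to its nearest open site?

38

Open {#3}.
  Farthest demand point is R-β at travel time 38 (to #3); all others are ≤ 38.
With {#1} the worst case is 48.
With {#2} the worst case is 49.
No size-1 selection achieves below 38.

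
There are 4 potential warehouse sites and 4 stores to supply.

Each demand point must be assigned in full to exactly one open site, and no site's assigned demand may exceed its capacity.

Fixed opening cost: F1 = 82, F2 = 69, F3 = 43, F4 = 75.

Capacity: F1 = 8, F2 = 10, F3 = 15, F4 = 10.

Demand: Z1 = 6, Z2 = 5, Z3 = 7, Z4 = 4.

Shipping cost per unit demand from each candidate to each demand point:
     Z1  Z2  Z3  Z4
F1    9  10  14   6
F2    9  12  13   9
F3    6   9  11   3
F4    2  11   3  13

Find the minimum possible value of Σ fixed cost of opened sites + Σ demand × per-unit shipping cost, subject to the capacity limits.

232

Open {F3, F4}; cheapest assignment that respects the capacities:
  F3 (cap 15, load 15): Z1, Z2, Z4 — cost 6×6 + 5×9 + 4×3 = 93
  F4 (cap 10, load 7): Z3 — cost 7×3 = 21
  Shipping 114, fixed 118 → total 232.
  Any other capacity-feasible assignment to {F3, F4} ships for at least 114.
Compare {F2, F3}: its best feasible assignment gives total 296.
Compare {F2, F3, F4}: its best feasible assignment gives total 301.
Every other set of open sites that can feasibly serve all demand totals ≥ 296 even under its best assignment. Minimum: 232.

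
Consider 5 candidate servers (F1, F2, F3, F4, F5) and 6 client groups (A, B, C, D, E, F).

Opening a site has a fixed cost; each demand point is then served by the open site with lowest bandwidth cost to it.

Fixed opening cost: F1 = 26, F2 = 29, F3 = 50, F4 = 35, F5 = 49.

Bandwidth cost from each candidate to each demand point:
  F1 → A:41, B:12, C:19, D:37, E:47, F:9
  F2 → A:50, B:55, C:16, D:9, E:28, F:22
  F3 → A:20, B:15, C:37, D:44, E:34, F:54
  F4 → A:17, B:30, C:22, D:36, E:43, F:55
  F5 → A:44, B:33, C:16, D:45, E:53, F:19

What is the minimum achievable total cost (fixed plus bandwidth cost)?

Open {F1, F2}: assign each demand point to its cheapest open site.
  A→F1 41, B→F1 12, C→F2 16, D→F2 9, E→F2 28, F→F1 9
  bandwidth cost 115, fixed 55 → total 170.
Compare {F1, F2, F4}: bandwidth cost 91 + fixed 90 = 181.
Compare {F2, F4}: bandwidth cost 122 + fixed 64 = 186.
Compare {F2, F3}: bandwidth cost 110 + fixed 79 = 189.
All other subsets cost ≥ 181. Minimum total cost: 170.

170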